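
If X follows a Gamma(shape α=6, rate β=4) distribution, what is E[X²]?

Using the identity E[X²] = Var(X) + (E[X])²:
E[X] = \frac{3}{2}
Var(X) = \frac{3}{8}
E[X²] = \frac{3}{8} + (\frac{3}{2})²
= \frac{21}{8}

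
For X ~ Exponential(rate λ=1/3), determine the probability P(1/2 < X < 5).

P(1/2 < X < 5) = ∫_{1/2}^{5} f(x) dx
where f(x) = \frac{e^{- \frac{x}{3}}}{3}
= - \frac{1}{e^{\frac{5}{3}}} + e^{- \frac{1}{6}}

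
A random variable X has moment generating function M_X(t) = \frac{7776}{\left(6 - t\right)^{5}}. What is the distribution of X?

The MGF M(t) = \frac{7776}{\left(6 - t\right)^{5}} is the standard form for the Gamma distribution.
Comparing with the known MGF formula identifies: Gamma(shape α=5, rate β=6)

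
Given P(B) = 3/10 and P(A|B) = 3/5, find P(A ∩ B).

By definition, P(A|B) = P(A ∩ B) / P(B)
So P(A ∩ B) = P(A|B) × P(B)
= 3/5 × 3/10
= 9/50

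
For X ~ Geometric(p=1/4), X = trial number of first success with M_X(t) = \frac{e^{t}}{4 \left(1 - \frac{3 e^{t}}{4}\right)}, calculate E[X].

To find E[X], compute M^(1)(0):
M^(1)(t) = \frac{e^{t}}{4 \left(1 - \frac{3 e^{t}}{4}\right)} + \frac{3 e^{2 t}}{16 \left(1 - \frac{3 e^{t}}{4}\right)^{2}}
M^(1)(0) = 4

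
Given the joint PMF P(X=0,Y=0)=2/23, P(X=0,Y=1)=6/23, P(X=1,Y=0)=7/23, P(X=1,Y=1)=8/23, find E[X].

First find marginal of X:
P(X=0) = 8/23
P(X=1) = 15/23
E[X] = 0 × 8/23 + 1 × 15/23 = 15/23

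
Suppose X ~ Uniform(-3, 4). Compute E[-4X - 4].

For X ~ Uniform(-3, 4):
E[X] = \frac{1}{2}
E[-4X - 4] = -4 × E[X] - 4 = -6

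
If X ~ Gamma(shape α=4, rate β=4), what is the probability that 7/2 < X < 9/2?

P(7/2 < X < 9/2) = ∫_{7/2}^{9/2} f(x) dx
where f(x) = \frac{128 x^{3} e^{- 4 x}}{3}
= \frac{-3459 + 1711 e^{4}}{3 e^{18}}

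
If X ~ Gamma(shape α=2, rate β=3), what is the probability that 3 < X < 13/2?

P(3 < X < 13/2) = ∫_{3}^{13/2} f(x) dx
where f(x) = 9 x e^{- 3 x}
= - \frac{41}{2 e^{\frac{39}{2}}} + \frac{10}{e^{9}}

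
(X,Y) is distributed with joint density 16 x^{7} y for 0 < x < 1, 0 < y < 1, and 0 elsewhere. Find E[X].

E[X] = ∫_0^1 ∫_0^1 x × f(x,y) dy dx
= ∫_0^1 ∫_0^1 x × (16 x^{7} y) dy dx
= \frac{8}{9}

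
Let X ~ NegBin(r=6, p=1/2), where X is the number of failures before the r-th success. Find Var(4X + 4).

For X ~ NegBin(r=6, p=1/2), where X is the number of failures before the r-th success:
Var(X) = 12
Var(4X + 4) = (4)² × Var(X) = 16 × 12 = 192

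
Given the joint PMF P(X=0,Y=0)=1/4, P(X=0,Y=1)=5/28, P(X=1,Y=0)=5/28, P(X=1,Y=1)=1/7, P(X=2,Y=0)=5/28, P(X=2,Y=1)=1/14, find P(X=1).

P(X=1) = P(X=1,Y=0) + P(X=1,Y=1)
= 5/28 + 1/7
= 9/28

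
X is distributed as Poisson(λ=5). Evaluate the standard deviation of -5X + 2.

For X ~ Poisson(λ=5):
Var(X) = 5
SD(X) = √(Var(X)) = √(5) = \sqrt{5}
SD(-5X + 2) = |-5| × SD(X) = 5 × \sqrt{5} = 5 \sqrt{5}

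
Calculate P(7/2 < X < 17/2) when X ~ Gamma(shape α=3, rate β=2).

P(7/2 < X < 17/2) = ∫_{7/2}^{17/2} f(x) dx
where f(x) = 4 x^{2} e^{- 2 x}
= \frac{65 \left(-5 + e^{10}\right)}{2 e^{17}}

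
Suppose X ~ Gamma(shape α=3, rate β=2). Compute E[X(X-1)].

E[X(X-1)] = E[X² - X] = E[X²] - E[X]
E[X] = \frac{3}{2}
E[X²] = Var(X) + (E[X])² = \frac{3}{4} + (\frac{3}{2})² = 3
E[X(X-1)] = 3 - \frac{3}{2} = \frac{3}{2}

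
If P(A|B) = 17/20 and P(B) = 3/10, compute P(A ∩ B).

By definition, P(A|B) = P(A ∩ B) / P(B)
So P(A ∩ B) = P(A|B) × P(B)
= 17/20 × 3/10
= 51/200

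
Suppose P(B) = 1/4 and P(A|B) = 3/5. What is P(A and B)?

By definition, P(A|B) = P(A ∩ B) / P(B)
So P(A ∩ B) = P(A|B) × P(B)
= 3/5 × 1/4
= 3/20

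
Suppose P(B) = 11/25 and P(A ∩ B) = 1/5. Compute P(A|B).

P(A|B) = P(A ∩ B) / P(B)
= (1/5) / (11/25)
= 5/11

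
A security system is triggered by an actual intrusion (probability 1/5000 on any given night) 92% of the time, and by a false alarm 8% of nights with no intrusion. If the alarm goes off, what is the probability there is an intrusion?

Let D = the rare event, + = positive/flagged.
P(D) = 1/5000
P(+|D) = 92/100 = 23/25
P(+|D') = 8/100 = 2/25
P(+) = P(+|D)P(D) + P(+|D')P(D')
     = \frac{23}{25} × \frac{1}{5000} + \frac{2}{25} × \frac{4999}{5000}
     = \frac{10021}{125000}
P(D|+) = P(+|D)P(D)/P(+) = \frac{23}{10021}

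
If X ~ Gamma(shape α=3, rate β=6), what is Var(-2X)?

For X ~ Gamma(shape α=3, rate β=6):
Var(X) = \frac{1}{12}
Var(-2X) = (-2)² × Var(X) = 4 × \frac{1}{12} = \frac{1}{3}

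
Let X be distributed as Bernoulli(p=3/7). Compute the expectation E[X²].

Using the identity E[X²] = Var(X) + (E[X])²:
E[X] = \frac{3}{7}
Var(X) = \frac{12}{49}
E[X²] = \frac{12}{49} + (\frac{3}{7})²
= \frac{3}{7}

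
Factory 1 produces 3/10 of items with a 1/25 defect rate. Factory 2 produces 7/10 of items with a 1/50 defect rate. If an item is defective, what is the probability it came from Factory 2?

Using Bayes' theorem:
P(F1) = 3/10, P(D|F1) = 1/25
P(F2) = 7/10, P(D|F2) = 1/50
P(D) = P(D|F1)P(F1) + P(D|F2)P(F2)
     = \frac{13}{500}
P(F2|D) = P(D|F2)P(F2) / P(D)
= \frac{7}{13}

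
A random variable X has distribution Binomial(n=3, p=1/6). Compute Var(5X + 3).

For X ~ Binomial(n=3, p=1/6):
Var(X) = \frac{5}{12}
Var(5X + 3) = (5)² × Var(X) = 25 × \frac{5}{12} = \frac{125}{12}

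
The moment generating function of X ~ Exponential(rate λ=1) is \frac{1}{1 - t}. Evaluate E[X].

To find E[X], compute M^(1)(0):
M^(1)(t) = \frac{1}{\left(1 - t\right)^{2}}
M^(1)(0) = 1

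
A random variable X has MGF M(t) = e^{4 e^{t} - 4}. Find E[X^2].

To find E[X^2], compute M^(2)(0):
M^(1)(t) = 4 e^{t} e^{4 e^{t} - 4}
M^(2)(t) = 16 e^{2 t} e^{4 e^{t} - 4} + 4 e^{t} e^{4 e^{t} - 4}
M^(2)(0) = 20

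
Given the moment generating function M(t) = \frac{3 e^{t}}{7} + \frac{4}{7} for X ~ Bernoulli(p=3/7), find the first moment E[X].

To find E[X], compute M^(1)(0):
M^(1)(t) = \frac{3 e^{t}}{7}
M^(1)(0) = \frac{3}{7}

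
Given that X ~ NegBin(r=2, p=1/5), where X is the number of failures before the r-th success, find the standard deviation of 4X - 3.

For X ~ NegBin(r=2, p=1/5), where X is the number of failures before the r-th success:
Var(X) = 40
SD(X) = √(Var(X)) = √(40) = 2 \sqrt{10}
SD(4X - 3) = |4| × SD(X) = 4 × 2 \sqrt{10} = 8 \sqrt{10}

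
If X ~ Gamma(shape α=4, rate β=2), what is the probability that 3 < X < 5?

P(3 < X < 5) = ∫_{3}^{5} f(x) dx
where f(x) = \frac{8 x^{3} e^{- 2 x}}{3}
= \frac{-683 + 183 e^{4}}{3 e^{10}}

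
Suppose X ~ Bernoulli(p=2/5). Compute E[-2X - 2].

For X ~ Bernoulli(p=2/5):
E[X] = \frac{2}{5}
E[-2X - 2] = -2 × E[X] - 2 = - \frac{14}{5}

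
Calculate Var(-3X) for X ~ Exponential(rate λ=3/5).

For X ~ Exponential(rate λ=3/5):
Var(X) = \frac{25}{9}
Var(-3X) = (-3)² × Var(X) = 9 × \frac{25}{9} = 25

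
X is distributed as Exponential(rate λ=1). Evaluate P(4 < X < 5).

P(4 < X < 5) = ∫_{4}^{5} f(x) dx
where f(x) = e^{- x}
= - \frac{1 - e}{e^{5}}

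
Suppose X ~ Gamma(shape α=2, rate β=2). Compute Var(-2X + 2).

For X ~ Gamma(shape α=2, rate β=2):
Var(X) = \frac{1}{2}
Var(-2X + 2) = (-2)² × Var(X) = 4 × \frac{1}{2} = 2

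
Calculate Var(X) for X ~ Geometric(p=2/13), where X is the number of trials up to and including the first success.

For X ~ Geometric(p=2/13), where X is the number of trials up to and including the first success:
Var(X) = \frac{143}{4}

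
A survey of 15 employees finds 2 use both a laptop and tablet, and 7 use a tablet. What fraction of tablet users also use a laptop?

P(A ∩ B) = 2/15
P(B) = 7/15
P(A|B) = P(A ∩ B) / P(B) = (2/15) / (7/15) = 2/7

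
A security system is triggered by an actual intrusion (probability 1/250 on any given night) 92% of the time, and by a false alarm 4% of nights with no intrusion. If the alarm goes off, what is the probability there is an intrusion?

Let D = the rare event, + = positive/flagged.
P(D) = 1/250
P(+|D) = 92/100 = 23/25
P(+|D') = 4/100 = 1/25
P(+) = P(+|D)P(D) + P(+|D')P(D')
     = \frac{23}{25} × \frac{1}{250} + \frac{1}{25} × \frac{249}{250}
     = \frac{136}{3125}
P(D|+) = P(+|D)P(D)/P(+) = \frac{23}{272}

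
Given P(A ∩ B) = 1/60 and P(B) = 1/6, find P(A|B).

P(A|B) = P(A ∩ B) / P(B)
= (1/60) / (1/6)
= 1/10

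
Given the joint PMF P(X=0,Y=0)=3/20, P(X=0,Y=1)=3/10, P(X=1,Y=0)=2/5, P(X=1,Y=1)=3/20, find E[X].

First find marginal of X:
P(X=0) = 9/20
P(X=1) = 11/20
E[X] = 0 × 9/20 + 1 × 11/20 = 11/20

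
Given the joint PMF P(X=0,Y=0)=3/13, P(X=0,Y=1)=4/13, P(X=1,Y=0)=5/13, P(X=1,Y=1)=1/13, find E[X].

First find marginal of X:
P(X=0) = 7/13
P(X=1) = 6/13
E[X] = 0 × 7/13 + 1 × 6/13 = 6/13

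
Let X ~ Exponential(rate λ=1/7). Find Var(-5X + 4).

For X ~ Exponential(rate λ=1/7):
Var(X) = 49
Var(-5X + 4) = (-5)² × Var(X) = 25 × 49 = 1225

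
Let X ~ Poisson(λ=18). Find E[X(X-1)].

E[X(X-1)] = E[X² - X] = E[X²] - E[X]
E[X] = 18
E[X²] = Var(X) + (E[X])² = 18 + (18)² = 342
E[X(X-1)] = 342 - 18 = 324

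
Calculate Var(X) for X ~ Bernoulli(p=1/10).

For X ~ Bernoulli(p=1/10):
Var(X) = \frac{9}{100}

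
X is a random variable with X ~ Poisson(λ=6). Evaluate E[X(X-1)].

E[X(X-1)] = E[X² - X] = E[X²] - E[X]
E[X] = 6
E[X²] = Var(X) + (E[X])² = 6 + (6)² = 42
E[X(X-1)] = 42 - 6 = 36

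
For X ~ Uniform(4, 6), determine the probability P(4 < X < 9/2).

P(4 < X < 9/2) = ∫_{4}^{9/2} f(x) dx
where f(x) = \frac{1}{2}
= \frac{1}{4}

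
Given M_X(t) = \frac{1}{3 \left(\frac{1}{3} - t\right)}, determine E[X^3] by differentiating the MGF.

To find E[X^3], compute M^(3)(0):
M^(1)(t) = \frac{1}{3 \left(\frac{1}{3} - t\right)^{2}}
M^(2)(t) = \frac{2}{3 \left(\frac{1}{3} - t\right)^{3}}
M^(3)(t) = \frac{2}{\left(\frac{1}{3} - t\right)^{4}}
M^(3)(0) = 162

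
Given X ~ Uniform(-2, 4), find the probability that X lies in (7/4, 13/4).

P(7/4 < X < 13/4) = ∫_{7/4}^{13/4} f(x) dx
where f(x) = \frac{1}{6}
= \frac{1}{4}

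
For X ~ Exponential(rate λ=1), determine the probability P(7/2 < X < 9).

P(7/2 < X < 9) = ∫_{7/2}^{9} f(x) dx
where f(x) = e^{- x}
= - \frac{1}{e^{9}} + e^{- \frac{7}{2}}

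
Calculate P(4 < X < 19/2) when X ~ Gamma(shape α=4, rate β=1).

P(4 < X < 19/2) = ∫_{4}^{19/2} f(x) dx
where f(x) = \frac{x^{3} e^{- x}}{6}
= - \frac{9529}{48 e^{\frac{19}{2}}} + \frac{71}{3 e^{4}}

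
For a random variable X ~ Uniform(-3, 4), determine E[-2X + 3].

For X ~ Uniform(-3, 4):
E[X] = \frac{1}{2}
E[-2X + 3] = -2 × E[X] + 3 = 2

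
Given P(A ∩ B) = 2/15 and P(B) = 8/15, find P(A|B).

P(A|B) = P(A ∩ B) / P(B)
= (2/15) / (8/15)
= 1/4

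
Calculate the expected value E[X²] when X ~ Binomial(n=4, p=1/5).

Using the identity E[X²] = Var(X) + (E[X])²:
E[X] = \frac{4}{5}
Var(X) = \frac{16}{25}
E[X²] = \frac{16}{25} + (\frac{4}{5})²
= \frac{32}{25}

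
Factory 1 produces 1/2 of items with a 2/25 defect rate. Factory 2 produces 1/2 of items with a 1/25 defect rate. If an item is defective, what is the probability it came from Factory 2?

Using Bayes' theorem:
P(F1) = 1/2, P(D|F1) = 2/25
P(F2) = 1/2, P(D|F2) = 1/25
P(D) = P(D|F1)P(F1) + P(D|F2)P(F2)
     = \frac{3}{50}
P(F2|D) = P(D|F2)P(F2) / P(D)
= \frac{1}{3}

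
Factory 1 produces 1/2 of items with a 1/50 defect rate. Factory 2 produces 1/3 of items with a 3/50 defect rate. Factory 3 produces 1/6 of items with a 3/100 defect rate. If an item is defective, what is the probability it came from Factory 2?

Using Bayes' theorem:
P(F1) = 1/2, P(D|F1) = 1/50
P(F2) = 1/3, P(D|F2) = 3/50
P(F3) = 1/6, P(D|F3) = 3/100
P(D) = P(D|F1)P(F1) + P(D|F2)P(F2) + P(D|F3)P(F3)
     = \frac{7}{200}
P(F2|D) = P(D|F2)P(F2) / P(D)
= \frac{4}{7}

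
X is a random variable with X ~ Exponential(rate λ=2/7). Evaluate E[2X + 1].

For X ~ Exponential(rate λ=2/7):
E[X] = \frac{7}{2}
E[2X + 1] = 2 × E[X] + 1 = 8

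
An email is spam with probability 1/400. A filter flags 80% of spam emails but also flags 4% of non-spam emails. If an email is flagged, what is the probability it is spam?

Let D = the rare event, + = positive/flagged.
P(D) = 1/400
P(+|D) = 80/100 = 4/5
P(+|D') = 4/100 = 1/25
P(+) = P(+|D)P(D) + P(+|D')P(D')
     = \frac{4}{5} × \frac{1}{400} + \frac{1}{25} × \frac{399}{400}
     = \frac{419}{10000}
P(D|+) = P(+|D)P(D)/P(+) = \frac{20}{419}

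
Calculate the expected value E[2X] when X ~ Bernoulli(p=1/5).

For X ~ Bernoulli(p=1/5):
E[X] = \frac{1}{5}
E[2X] = 2 × E[X] + 0 = \frac{2}{5}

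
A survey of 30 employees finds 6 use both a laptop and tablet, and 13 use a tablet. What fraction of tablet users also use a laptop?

P(A ∩ B) = 6/30 = 1/5
P(B) = 13/30
P(A|B) = P(A ∩ B) / P(B) = (1/5) / (13/30) = 6/13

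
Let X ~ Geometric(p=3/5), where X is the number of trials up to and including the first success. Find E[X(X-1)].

E[X(X-1)] = E[X² - X] = E[X²] - E[X]
E[X] = \frac{5}{3}
E[X²] = Var(X) + (E[X])² = \frac{10}{9} + (\frac{5}{3})² = \frac{35}{9}
E[X(X-1)] = \frac{35}{9} - \frac{5}{3} = \frac{20}{9}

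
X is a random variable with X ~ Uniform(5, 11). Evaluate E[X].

For X ~ Uniform(5, 11), the expected value is:
E[X] = 8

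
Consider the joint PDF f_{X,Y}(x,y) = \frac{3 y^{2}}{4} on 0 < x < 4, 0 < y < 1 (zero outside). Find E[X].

f_X(x) = ∫_0^1 \frac{3 y^{2}}{4} dy = \frac{1}{4}
E[X] = ∫_0^4 x × (\frac{1}{4}) dx = 2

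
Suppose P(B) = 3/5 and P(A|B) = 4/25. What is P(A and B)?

By definition, P(A|B) = P(A ∩ B) / P(B)
So P(A ∩ B) = P(A|B) × P(B)
= 4/25 × 3/5
= 12/125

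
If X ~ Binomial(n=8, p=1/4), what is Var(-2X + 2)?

For X ~ Binomial(n=8, p=1/4):
Var(X) = \frac{3}{2}
Var(-2X + 2) = (-2)² × Var(X) = 4 × \frac{3}{2} = 6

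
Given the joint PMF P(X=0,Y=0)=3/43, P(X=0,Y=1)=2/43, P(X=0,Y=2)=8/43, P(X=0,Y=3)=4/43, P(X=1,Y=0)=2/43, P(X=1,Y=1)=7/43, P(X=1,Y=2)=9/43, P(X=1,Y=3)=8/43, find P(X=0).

P(X=0) = P(X=0,Y=0) + P(X=0,Y=1) + P(X=0,Y=2) + P(X=0,Y=3)
= 3/43 + 2/43 + 8/43 + 4/43
= 17/43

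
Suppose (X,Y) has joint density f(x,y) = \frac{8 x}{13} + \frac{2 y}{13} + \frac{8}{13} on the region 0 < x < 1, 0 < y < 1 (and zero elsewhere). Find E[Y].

E[Y] = ∫_0^1 ∫_0^1 y × f(x,y) dx dy
= \frac{20}{39}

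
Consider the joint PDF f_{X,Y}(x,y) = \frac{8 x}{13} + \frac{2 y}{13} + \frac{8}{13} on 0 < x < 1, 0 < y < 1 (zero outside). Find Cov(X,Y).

E[XY] = ∫∫ xy × f(x,y) dx dy = \frac{11}{39}
E[X] = \frac{43}{78}
E[Y] = \frac{20}{39}
Cov(X,Y) = E[XY] - E[X]E[Y] = - \frac{1}{1521}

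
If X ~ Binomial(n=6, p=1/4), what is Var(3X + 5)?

For X ~ Binomial(n=6, p=1/4):
Var(X) = \frac{9}{8}
Var(3X + 5) = (3)² × Var(X) = 9 × \frac{9}{8} = \frac{81}{8}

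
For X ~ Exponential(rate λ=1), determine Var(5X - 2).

For X ~ Exponential(rate λ=1):
Var(X) = 1
Var(5X - 2) = (5)² × Var(X) = 25 × 1 = 25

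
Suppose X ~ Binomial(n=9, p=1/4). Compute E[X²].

Using the identity E[X²] = Var(X) + (E[X])²:
E[X] = \frac{9}{4}
Var(X) = \frac{27}{16}
E[X²] = \frac{27}{16} + (\frac{9}{4})²
= \frac{27}{4}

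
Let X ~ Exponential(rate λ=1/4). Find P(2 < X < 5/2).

P(2 < X < 5/2) = ∫_{2}^{5/2} f(x) dx
where f(x) = \frac{e^{- \frac{x}{4}}}{4}
= - \frac{1}{e^{\frac{5}{8}}} + e^{- \frac{1}{2}}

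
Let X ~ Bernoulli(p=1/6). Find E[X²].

Using the identity E[X²] = Var(X) + (E[X])²:
E[X] = \frac{1}{6}
Var(X) = \frac{5}{36}
E[X²] = \frac{5}{36} + (\frac{1}{6})²
= \frac{1}{6}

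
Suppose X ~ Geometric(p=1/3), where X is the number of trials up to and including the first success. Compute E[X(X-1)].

E[X(X-1)] = E[X² - X] = E[X²] - E[X]
E[X] = 3
E[X²] = Var(X) + (E[X])² = 6 + (3)² = 15
E[X(X-1)] = 15 - 3 = 12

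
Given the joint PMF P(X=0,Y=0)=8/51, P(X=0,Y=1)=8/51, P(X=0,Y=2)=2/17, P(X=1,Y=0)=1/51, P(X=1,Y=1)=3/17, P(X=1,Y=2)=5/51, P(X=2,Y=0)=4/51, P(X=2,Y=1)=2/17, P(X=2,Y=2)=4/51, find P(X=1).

P(X=1) = P(X=1,Y=0) + P(X=1,Y=1) + P(X=1,Y=2)
= 1/51 + 3/17 + 5/51
= 5/17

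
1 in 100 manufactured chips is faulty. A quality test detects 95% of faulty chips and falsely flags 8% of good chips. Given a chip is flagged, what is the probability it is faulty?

Let D = the rare event, + = positive/flagged.
P(D) = 1/100
P(+|D) = 95/100 = 19/20
P(+|D') = 8/100 = 2/25
P(+) = P(+|D)P(D) + P(+|D')P(D')
     = \frac{19}{20} × \frac{1}{100} + \frac{2}{25} × \frac{99}{100}
     = \frac{887}{10000}
P(D|+) = P(+|D)P(D)/P(+) = \frac{95}{887}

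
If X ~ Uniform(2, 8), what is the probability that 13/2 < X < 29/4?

P(13/2 < X < 29/4) = ∫_{13/2}^{29/4} f(x) dx
where f(x) = \frac{1}{6}
= \frac{1}{8}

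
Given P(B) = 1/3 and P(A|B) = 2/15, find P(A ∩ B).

By definition, P(A|B) = P(A ∩ B) / P(B)
So P(A ∩ B) = P(A|B) × P(B)
= 2/15 × 1/3
= 2/45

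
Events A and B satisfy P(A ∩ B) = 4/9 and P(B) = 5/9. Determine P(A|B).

P(A|B) = P(A ∩ B) / P(B)
= (4/9) / (5/9)
= 4/5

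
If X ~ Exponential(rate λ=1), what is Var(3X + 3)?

For X ~ Exponential(rate λ=1):
Var(X) = 1
Var(3X + 3) = (3)² × Var(X) = 9 × 1 = 9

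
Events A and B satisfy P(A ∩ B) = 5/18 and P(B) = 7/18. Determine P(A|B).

P(A|B) = P(A ∩ B) / P(B)
= (5/18) / (7/18)
= 5/7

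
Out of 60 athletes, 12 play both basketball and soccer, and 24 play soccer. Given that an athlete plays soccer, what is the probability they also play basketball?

P(A ∩ B) = 12/60 = 1/5
P(B) = 24/60 = 2/5
P(A|B) = P(A ∩ B) / P(B) = (1/5) / (2/5) = 1/2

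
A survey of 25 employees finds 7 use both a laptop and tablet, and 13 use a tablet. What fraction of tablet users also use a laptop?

P(A ∩ B) = 7/25
P(B) = 13/25
P(A|B) = P(A ∩ B) / P(B) = (7/25) / (13/25) = 7/13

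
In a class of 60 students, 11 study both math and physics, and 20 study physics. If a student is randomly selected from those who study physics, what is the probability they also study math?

P(A ∩ B) = 11/60
P(B) = 20/60 = 1/3
P(A|B) = P(A ∩ B) / P(B) = (11/60) / (1/3) = 11/20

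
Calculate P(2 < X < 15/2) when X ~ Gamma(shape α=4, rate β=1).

P(2 < X < 15/2) = ∫_{2}^{15/2} f(x) dx
where f(x) = \frac{x^{3} e^{- x}}{6}
= - \frac{1711}{16 e^{\frac{15}{2}}} + \frac{19}{3 e^{2}}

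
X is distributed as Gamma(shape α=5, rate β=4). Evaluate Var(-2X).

For X ~ Gamma(shape α=5, rate β=4):
Var(X) = \frac{5}{16}
Var(-2X) = (-2)² × Var(X) = 4 × \frac{5}{16} = \frac{5}{4}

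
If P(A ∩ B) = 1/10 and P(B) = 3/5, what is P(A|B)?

P(A|B) = P(A ∩ B) / P(B)
= (1/10) / (3/5)
= 1/6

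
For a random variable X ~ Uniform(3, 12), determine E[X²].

Using the identity E[X²] = Var(X) + (E[X])²:
E[X] = \frac{15}{2}
Var(X) = \frac{27}{4}
E[X²] = \frac{27}{4} + (\frac{15}{2})²
= 63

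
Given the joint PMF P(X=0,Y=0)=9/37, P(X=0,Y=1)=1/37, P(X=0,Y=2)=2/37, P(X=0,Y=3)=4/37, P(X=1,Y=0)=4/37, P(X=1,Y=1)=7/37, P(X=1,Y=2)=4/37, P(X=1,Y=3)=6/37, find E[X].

First find marginal of X:
P(X=0) = 16/37
P(X=1) = 21/37
E[X] = 0 × 16/37 + 1 × 21/37 = 21/37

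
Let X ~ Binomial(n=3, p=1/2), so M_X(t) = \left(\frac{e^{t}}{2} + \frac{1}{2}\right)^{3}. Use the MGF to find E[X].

To find E[X], compute M^(1)(0):
M^(1)(t) = \frac{3 \left(\frac{e^{t}}{2} + \frac{1}{2}\right)^{2} e^{t}}{2}
M^(1)(0) = \frac{3}{2}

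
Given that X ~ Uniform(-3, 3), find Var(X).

For X ~ Uniform(-3, 3):
Var(X) = 3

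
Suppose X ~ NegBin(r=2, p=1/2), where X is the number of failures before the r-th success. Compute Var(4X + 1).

For X ~ NegBin(r=2, p=1/2), where X is the number of failures before the r-th success:
Var(X) = 4
Var(4X + 1) = (4)² × Var(X) = 16 × 4 = 64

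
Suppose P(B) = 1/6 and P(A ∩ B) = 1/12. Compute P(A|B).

P(A|B) = P(A ∩ B) / P(B)
= (1/12) / (1/6)
= 1/2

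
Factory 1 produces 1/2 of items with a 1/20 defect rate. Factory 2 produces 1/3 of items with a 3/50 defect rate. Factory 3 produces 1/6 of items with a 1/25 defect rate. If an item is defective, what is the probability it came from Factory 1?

Using Bayes' theorem:
P(F1) = 1/2, P(D|F1) = 1/20
P(F2) = 1/3, P(D|F2) = 3/50
P(F3) = 1/6, P(D|F3) = 1/25
P(D) = P(D|F1)P(F1) + P(D|F2)P(F2) + P(D|F3)P(F3)
     = \frac{31}{600}
P(F1|D) = P(D|F1)P(F1) / P(D)
= \frac{15}{31}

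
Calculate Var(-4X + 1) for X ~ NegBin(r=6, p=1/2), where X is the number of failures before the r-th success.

For X ~ NegBin(r=6, p=1/2), where X is the number of failures before the r-th success:
Var(X) = 12
Var(-4X + 1) = (-4)² × Var(X) = 16 × 12 = 192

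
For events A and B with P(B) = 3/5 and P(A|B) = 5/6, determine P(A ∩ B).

By definition, P(A|B) = P(A ∩ B) / P(B)
So P(A ∩ B) = P(A|B) × P(B)
= 5/6 × 3/5
= 1/2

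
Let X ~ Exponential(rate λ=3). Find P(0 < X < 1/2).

P(0 < X < 1/2) = ∫_{0}^{1/2} f(x) dx
where f(x) = 3 e^{- 3 x}
= 1 - e^{- \frac{3}{2}}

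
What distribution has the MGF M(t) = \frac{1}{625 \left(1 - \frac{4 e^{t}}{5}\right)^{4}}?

The MGF M(t) = \frac{1}{625 \left(1 - \frac{4 e^{t}}{5}\right)^{4}} is the standard form for the NegativeBinomial distribution.
Comparing with the known MGF formula identifies: NegBin(r=4, p=1/5), X = failures before r-th success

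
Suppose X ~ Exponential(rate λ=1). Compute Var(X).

For X ~ Exponential(rate λ=1):
Var(X) = 1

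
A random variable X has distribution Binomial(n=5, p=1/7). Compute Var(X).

For X ~ Binomial(n=5, p=1/7):
Var(X) = \frac{30}{49}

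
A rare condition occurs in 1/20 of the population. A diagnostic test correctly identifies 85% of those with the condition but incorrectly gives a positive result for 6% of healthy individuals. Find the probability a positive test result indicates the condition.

Let D = the rare event, + = positive/flagged.
P(D) = 1/20
P(+|D) = 85/100 = 17/20
P(+|D') = 6/100 = 3/50
P(+) = P(+|D)P(D) + P(+|D')P(D')
     = \frac{17}{20} × \frac{1}{20} + \frac{3}{50} × \frac{19}{20}
     = \frac{199}{2000}
P(D|+) = P(+|D)P(D)/P(+) = \frac{85}{199}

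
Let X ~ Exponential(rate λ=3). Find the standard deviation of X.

For X ~ Exponential(rate λ=3):
Var(X) = \frac{1}{9}
SD(X) = √(Var(X)) = √(\frac{1}{9}) = \frac{1}{3}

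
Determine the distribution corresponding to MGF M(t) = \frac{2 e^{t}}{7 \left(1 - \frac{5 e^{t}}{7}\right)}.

The MGF M(t) = \frac{2 e^{t}}{7 \left(1 - \frac{5 e^{t}}{7}\right)} is the standard form for the Geometric distribution.
Comparing with the known MGF formula identifies: Geometric(p=2/7), X = trial number of first success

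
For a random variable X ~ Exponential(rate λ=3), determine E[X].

For X ~ Exponential(rate λ=3), the expected value is:
E[X] = \frac{1}{3}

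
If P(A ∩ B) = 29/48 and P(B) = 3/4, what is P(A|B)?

P(A|B) = P(A ∩ B) / P(B)
= (29/48) / (3/4)
= 29/36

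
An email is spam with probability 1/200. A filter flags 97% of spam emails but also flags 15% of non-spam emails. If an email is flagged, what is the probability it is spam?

Let D = the rare event, + = positive/flagged.
P(D) = 1/200
P(+|D) = 97/100
P(+|D') = 15/100 = 3/20
P(+) = P(+|D)P(D) + P(+|D')P(D')
     = \frac{97}{100} × \frac{1}{200} + \frac{3}{20} × \frac{199}{200}
     = \frac{1541}{10000}
P(D|+) = P(+|D)P(D)/P(+) = \frac{97}{3082}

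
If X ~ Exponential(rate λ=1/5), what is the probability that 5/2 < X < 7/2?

P(5/2 < X < 7/2) = ∫_{5/2}^{7/2} f(x) dx
where f(x) = \frac{e^{- \frac{x}{5}}}{5}
= - \frac{1}{e^{\frac{7}{10}}} + e^{- \frac{1}{2}}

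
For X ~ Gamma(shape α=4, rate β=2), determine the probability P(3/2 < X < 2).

P(3/2 < X < 2) = ∫_{3/2}^{2} f(x) dx
where f(x) = \frac{8 x^{3} e^{- 2 x}}{3}
= \frac{-71 + 39 e}{3 e^{4}}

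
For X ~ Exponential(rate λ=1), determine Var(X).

For X ~ Exponential(rate λ=1):
Var(X) = 1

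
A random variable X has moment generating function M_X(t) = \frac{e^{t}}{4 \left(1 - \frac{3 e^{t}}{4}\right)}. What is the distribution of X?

The MGF M(t) = \frac{e^{t}}{4 \left(1 - \frac{3 e^{t}}{4}\right)} is the standard form for the Geometric distribution.
Comparing with the known MGF formula identifies: Geometric(p=1/4), X = trial number of first success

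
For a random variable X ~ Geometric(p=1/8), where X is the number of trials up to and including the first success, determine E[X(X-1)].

E[X(X-1)] = E[X² - X] = E[X²] - E[X]
E[X] = 8
E[X²] = Var(X) + (E[X])² = 56 + (8)² = 120
E[X(X-1)] = 120 - 8 = 112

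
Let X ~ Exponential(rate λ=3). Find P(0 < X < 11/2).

P(0 < X < 11/2) = ∫_{0}^{11/2} f(x) dx
where f(x) = 3 e^{- 3 x}
= 1 - e^{- \frac{33}{2}}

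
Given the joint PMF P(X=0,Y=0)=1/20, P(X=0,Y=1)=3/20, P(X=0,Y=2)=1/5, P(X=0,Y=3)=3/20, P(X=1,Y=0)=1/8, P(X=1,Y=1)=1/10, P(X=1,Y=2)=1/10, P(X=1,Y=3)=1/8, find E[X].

First find marginal of X:
P(X=0) = 11/20
P(X=1) = 9/20
E[X] = 0 × 11/20 + 1 × 9/20 = 9/20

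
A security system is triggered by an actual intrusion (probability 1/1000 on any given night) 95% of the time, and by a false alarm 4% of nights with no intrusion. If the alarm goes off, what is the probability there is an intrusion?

Let D = the rare event, + = positive/flagged.
P(D) = 1/1000
P(+|D) = 95/100 = 19/20
P(+|D') = 4/100 = 1/25
P(+) = P(+|D)P(D) + P(+|D')P(D')
     = \frac{19}{20} × \frac{1}{1000} + \frac{1}{25} × \frac{999}{1000}
     = \frac{4091}{100000}
P(D|+) = P(+|D)P(D)/P(+) = \frac{95}{4091}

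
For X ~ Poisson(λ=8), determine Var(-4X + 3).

For X ~ Poisson(λ=8):
Var(X) = 8
Var(-4X + 3) = (-4)² × Var(X) = 16 × 8 = 128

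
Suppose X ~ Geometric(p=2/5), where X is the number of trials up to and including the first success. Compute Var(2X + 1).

For X ~ Geometric(p=2/5), where X is the number of trials up to and including the first success:
Var(X) = \frac{15}{4}
Var(2X + 1) = (2)² × Var(X) = 4 × \frac{15}{4} = 15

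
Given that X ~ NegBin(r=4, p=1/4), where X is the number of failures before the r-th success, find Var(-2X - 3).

For X ~ NegBin(r=4, p=1/4), where X is the number of failures before the r-th success:
Var(X) = 48
Var(-2X - 3) = (-2)² × Var(X) = 4 × 48 = 192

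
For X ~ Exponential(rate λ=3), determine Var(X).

For X ~ Exponential(rate λ=3):
Var(X) = \frac{1}{9}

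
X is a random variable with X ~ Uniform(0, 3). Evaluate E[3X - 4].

For X ~ Uniform(0, 3):
E[X] = \frac{3}{2}
E[3X - 4] = 3 × E[X] - 4 = \frac{1}{2}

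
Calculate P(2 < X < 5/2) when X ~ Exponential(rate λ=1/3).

P(2 < X < 5/2) = ∫_{2}^{5/2} f(x) dx
where f(x) = \frac{e^{- \frac{x}{3}}}{3}
= - \frac{1}{e^{\frac{5}{6}}} + e^{- \frac{2}{3}}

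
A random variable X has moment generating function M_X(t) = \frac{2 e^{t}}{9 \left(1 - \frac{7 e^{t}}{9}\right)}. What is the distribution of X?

The MGF M(t) = \frac{2 e^{t}}{9 \left(1 - \frac{7 e^{t}}{9}\right)} is the standard form for the Geometric distribution.
Comparing with the known MGF formula identifies: Geometric(p=2/9), X = trial number of first success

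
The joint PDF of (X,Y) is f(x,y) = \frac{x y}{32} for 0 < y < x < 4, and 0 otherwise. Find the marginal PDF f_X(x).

f_X(x) = ∫_0^x \frac{x y}{32} dy = \frac{x^{3}}{64}
for 0 < x < 4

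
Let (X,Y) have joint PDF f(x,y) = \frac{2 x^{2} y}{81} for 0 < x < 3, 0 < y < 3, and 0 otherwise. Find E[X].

f_X(x) = ∫_0^3 \frac{2 x^{2} y}{81} dy = \frac{x^{2}}{9}
E[X] = ∫_0^3 x × (\frac{x^{2}}{9}) dx = \frac{9}{4}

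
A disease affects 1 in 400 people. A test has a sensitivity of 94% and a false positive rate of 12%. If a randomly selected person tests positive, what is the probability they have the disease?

Let D = the rare event, + = positive/flagged.
P(D) = 1/400
P(+|D) = 94/100 = 47/50
P(+|D') = 12/100 = 3/25
P(+) = P(+|D)P(D) + P(+|D')P(D')
     = \frac{47}{50} × \frac{1}{400} + \frac{3}{25} × \frac{399}{400}
     = \frac{2441}{20000}
P(D|+) = P(+|D)P(D)/P(+) = \frac{47}{2441}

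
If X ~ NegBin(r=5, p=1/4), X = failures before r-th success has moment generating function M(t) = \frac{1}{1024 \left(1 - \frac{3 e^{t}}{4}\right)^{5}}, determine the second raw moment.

To find E[X^2], compute M^(2)(0):
M^(1)(t) = \frac{15 e^{t}}{4096 \left(1 - \frac{3 e^{t}}{4}\right)^{6}}
M^(2)(t) = \frac{15 e^{t}}{4096 \left(1 - \frac{3 e^{t}}{4}\right)^{6}} + \frac{135 e^{2 t}}{8192 \left(1 - \frac{3 e^{t}}{4}\right)^{7}}
M^(2)(0) = 285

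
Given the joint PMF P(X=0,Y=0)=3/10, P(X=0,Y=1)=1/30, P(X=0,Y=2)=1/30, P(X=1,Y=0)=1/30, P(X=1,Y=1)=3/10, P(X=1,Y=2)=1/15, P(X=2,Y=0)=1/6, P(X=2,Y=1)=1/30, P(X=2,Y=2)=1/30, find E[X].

First find marginal of X:
P(X=0) = 11/30
P(X=1) = 2/5
P(X=2) = 7/30
E[X] = 0 × 11/30 + 1 × 2/5 + 2 × 7/30 = 13/15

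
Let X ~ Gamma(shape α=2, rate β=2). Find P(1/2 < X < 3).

P(1/2 < X < 3) = ∫_{1/2}^{3} f(x) dx
where f(x) = 4 x e^{- 2 x}
= \frac{-7 + 2 e^{5}}{e^{6}}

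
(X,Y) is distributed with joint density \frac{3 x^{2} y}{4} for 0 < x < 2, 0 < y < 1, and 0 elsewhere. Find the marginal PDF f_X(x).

f_X(x) = ∫_0^1 f(x,y) dy
= ∫_0^1 \frac{3 x^{2} y}{4} dy
= \frac{3 x^{2}}{8} for 0 < x < 2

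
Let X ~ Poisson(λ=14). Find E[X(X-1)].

E[X(X-1)] = E[X² - X] = E[X²] - E[X]
E[X] = 14
E[X²] = Var(X) + (E[X])² = 14 + (14)² = 210
E[X(X-1)] = 210 - 14 = 196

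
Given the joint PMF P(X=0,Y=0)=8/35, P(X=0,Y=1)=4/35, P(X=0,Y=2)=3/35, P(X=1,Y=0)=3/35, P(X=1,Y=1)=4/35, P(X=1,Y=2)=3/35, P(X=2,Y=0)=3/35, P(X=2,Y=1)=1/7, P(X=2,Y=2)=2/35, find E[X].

First find marginal of X:
P(X=0) = 3/7
P(X=1) = 2/7
P(X=2) = 2/7
E[X] = 0 × 3/7 + 1 × 2/7 + 2 × 2/7 = 6/7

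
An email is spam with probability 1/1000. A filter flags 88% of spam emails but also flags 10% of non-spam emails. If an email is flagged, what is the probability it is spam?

Let D = the rare event, + = positive/flagged.
P(D) = 1/1000
P(+|D) = 88/100 = 22/25
P(+|D') = 10/100 = 1/10
P(+) = P(+|D)P(D) + P(+|D')P(D')
     = \frac{22}{25} × \frac{1}{1000} + \frac{1}{10} × \frac{999}{1000}
     = \frac{5039}{50000}
P(D|+) = P(+|D)P(D)/P(+) = \frac{44}{5039}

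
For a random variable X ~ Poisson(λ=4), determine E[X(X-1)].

E[X(X-1)] = E[X² - X] = E[X²] - E[X]
E[X] = 4
E[X²] = Var(X) + (E[X])² = 4 + (4)² = 20
E[X(X-1)] = 20 - 4 = 16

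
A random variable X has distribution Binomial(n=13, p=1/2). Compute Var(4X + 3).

For X ~ Binomial(n=13, p=1/2):
Var(X) = \frac{13}{4}
Var(4X + 3) = (4)² × Var(X) = 16 × \frac{13}{4} = 52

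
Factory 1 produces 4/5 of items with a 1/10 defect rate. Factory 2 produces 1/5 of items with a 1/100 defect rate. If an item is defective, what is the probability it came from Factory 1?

Using Bayes' theorem:
P(F1) = 4/5, P(D|F1) = 1/10
P(F2) = 1/5, P(D|F2) = 1/100
P(D) = P(D|F1)P(F1) + P(D|F2)P(F2)
     = \frac{41}{500}
P(F1|D) = P(D|F1)P(F1) / P(D)
= \frac{40}{41}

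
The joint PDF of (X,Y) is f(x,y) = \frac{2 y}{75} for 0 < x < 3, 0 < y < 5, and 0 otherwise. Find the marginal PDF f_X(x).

f_X(x) = ∫_0^5 f(x,y) dy
= ∫_0^5 \frac{2 y}{75} dy
= \frac{1}{3} for 0 < x < 3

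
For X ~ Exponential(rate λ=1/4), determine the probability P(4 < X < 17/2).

P(4 < X < 17/2) = ∫_{4}^{17/2} f(x) dx
where f(x) = \frac{e^{- \frac{x}{4}}}{4}
= - \frac{1}{e^{\frac{17}{8}}} + e^{-1}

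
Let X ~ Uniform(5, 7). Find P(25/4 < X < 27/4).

P(25/4 < X < 27/4) = ∫_{25/4}^{27/4} f(x) dx
where f(x) = \frac{1}{2}
= \frac{1}{4}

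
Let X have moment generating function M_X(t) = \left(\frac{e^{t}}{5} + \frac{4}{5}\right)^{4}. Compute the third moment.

To find E[X^3], compute M^(3)(0):
M^(1)(t) = \frac{4 \left(\frac{e^{t}}{5} + \frac{4}{5}\right)^{3} e^{t}}{5}
M^(2)(t) = \frac{4 \left(\frac{e^{t}}{5} + \frac{4}{5}\right)^{3} e^{t}}{5} + \frac{12 \left(\frac{e^{t}}{5} + \frac{4}{5}\right)^{2} e^{2 t}}{25}
M^(3)(t) = \frac{4 \left(\frac{e^{t}}{5} + \frac{4}{5}\right)^{3} e^{t}}{5} + \frac{36 \left(\frac{e^{t}}{5} + \frac{4}{5}\right)^{2} e^{2 t}}{25} + \frac{24 \left(\frac{e^{t}}{5} + \frac{4}{5}\right) e^{3 t}}{125}
M^(3)(0) = \frac{304}{125}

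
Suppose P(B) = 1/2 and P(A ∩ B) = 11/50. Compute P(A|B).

P(A|B) = P(A ∩ B) / P(B)
= (11/50) / (1/2)
= 11/25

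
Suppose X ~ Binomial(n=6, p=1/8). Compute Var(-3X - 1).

For X ~ Binomial(n=6, p=1/8):
Var(X) = \frac{21}{32}
Var(-3X - 1) = (-3)² × Var(X) = 9 × \frac{21}{32} = \frac{189}{32}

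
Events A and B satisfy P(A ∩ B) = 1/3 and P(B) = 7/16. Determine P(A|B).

P(A|B) = P(A ∩ B) / P(B)
= (1/3) / (7/16)
= 16/21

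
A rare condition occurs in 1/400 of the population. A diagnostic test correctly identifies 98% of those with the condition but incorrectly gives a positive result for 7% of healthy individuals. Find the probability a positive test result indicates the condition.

Let D = the rare event, + = positive/flagged.
P(D) = 1/400
P(+|D) = 98/100 = 49/50
P(+|D') = 7/100
P(+) = P(+|D)P(D) + P(+|D')P(D')
     = \frac{49}{50} × \frac{1}{400} + \frac{7}{100} × \frac{399}{400}
     = \frac{2891}{40000}
P(D|+) = P(+|D)P(D)/P(+) = \frac{2}{59}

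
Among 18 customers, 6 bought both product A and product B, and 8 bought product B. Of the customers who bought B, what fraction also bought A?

P(A ∩ B) = 6/18 = 1/3
P(B) = 8/18 = 4/9
P(A|B) = P(A ∩ B) / P(B) = (1/3) / (4/9) = 3/4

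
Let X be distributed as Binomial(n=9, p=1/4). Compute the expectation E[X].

For X ~ Binomial(n=9, p=1/4), the expected value is:
E[X] = \frac{9}{4}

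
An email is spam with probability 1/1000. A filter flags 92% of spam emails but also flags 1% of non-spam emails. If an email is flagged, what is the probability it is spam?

Let D = the rare event, + = positive/flagged.
P(D) = 1/1000
P(+|D) = 92/100 = 23/25
P(+|D') = 1/100
P(+) = P(+|D)P(D) + P(+|D')P(D')
     = \frac{23}{25} × \frac{1}{1000} + \frac{1}{100} × \frac{999}{1000}
     = \frac{1091}{100000}
P(D|+) = P(+|D)P(D)/P(+) = \frac{92}{1091}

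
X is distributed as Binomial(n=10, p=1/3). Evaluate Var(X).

For X ~ Binomial(n=10, p=1/3):
Var(X) = \frac{20}{9}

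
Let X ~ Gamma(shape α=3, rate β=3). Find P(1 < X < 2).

P(1 < X < 2) = ∫_{1}^{2} f(x) dx
where f(x) = \frac{27 x^{2} e^{- 3 x}}{2}
= \frac{-50 + 17 e^{3}}{2 e^{6}}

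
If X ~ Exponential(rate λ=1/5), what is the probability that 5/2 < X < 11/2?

P(5/2 < X < 11/2) = ∫_{5/2}^{11/2} f(x) dx
where f(x) = \frac{e^{- \frac{x}{5}}}{5}
= - \frac{1}{e^{\frac{11}{10}}} + e^{- \frac{1}{2}}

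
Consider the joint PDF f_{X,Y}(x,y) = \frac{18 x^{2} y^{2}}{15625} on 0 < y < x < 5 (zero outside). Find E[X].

f_X(x) = ∫_0^x \frac{18 x^{2} y^{2}}{15625} dy = \frac{6 x^{5}}{15625}
E[X] = ∫_0^5 x × (\frac{6 x^{5}}{15625}) dx = \frac{30}{7}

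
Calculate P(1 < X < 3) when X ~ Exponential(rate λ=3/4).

P(1 < X < 3) = ∫_{1}^{3} f(x) dx
where f(x) = \frac{3 e^{- \frac{3 x}{4}}}{4}
= - \frac{1 - e^{\frac{3}{2}}}{e^{\frac{9}{4}}}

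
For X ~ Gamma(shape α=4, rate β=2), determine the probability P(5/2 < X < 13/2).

P(5/2 < X < 13/2) = ∫_{5/2}^{13/2} f(x) dx
where f(x) = \frac{8 x^{3} e^{- 2 x}}{3}
= \frac{2 \left(-697 + 59 e^{8}\right)}{3 e^{13}}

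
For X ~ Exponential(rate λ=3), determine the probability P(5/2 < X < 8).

P(5/2 < X < 8) = ∫_{5/2}^{8} f(x) dx
where f(x) = 3 e^{- 3 x}
= - \frac{1}{e^{24}} + e^{- \frac{15}{2}}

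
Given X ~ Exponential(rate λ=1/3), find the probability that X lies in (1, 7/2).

P(1 < X < 7/2) = ∫_{1}^{7/2} f(x) dx
where f(x) = \frac{e^{- \frac{x}{3}}}{3}
= - \frac{1}{e^{\frac{7}{6}}} + e^{- \frac{1}{3}}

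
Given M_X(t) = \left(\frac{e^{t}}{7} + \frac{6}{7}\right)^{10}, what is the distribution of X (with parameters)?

The MGF M(t) = \left(\frac{e^{t}}{7} + \frac{6}{7}\right)^{10} is the standard form for the Binomial distribution.
Comparing with the known MGF formula identifies: Binomial(n=10, p=1/7)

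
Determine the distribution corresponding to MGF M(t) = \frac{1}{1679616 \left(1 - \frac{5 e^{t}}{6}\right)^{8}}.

The MGF M(t) = \frac{1}{1679616 \left(1 - \frac{5 e^{t}}{6}\right)^{8}} is the standard form for the NegativeBinomial distribution.
Comparing with the known MGF formula identifies: NegBin(r=8, p=1/6), X = failures before r-th success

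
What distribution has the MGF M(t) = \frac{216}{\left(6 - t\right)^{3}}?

The MGF M(t) = \frac{216}{\left(6 - t\right)^{3}} is the standard form for the Gamma distribution.
Comparing with the known MGF formula identifies: Gamma(shape α=3, rate β=6)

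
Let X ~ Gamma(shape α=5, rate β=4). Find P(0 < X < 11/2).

P(0 < X < 11/2) = ∫_{0}^{11/2} f(x) dx
where f(x) = \frac{128 x^{4} e^{- 4 x}}{3}
= 1 - \frac{35401}{3 e^{22}}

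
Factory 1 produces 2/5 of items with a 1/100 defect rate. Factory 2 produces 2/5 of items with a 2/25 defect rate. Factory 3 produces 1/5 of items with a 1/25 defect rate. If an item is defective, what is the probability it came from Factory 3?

Using Bayes' theorem:
P(F1) = 2/5, P(D|F1) = 1/100
P(F2) = 2/5, P(D|F2) = 2/25
P(F3) = 1/5, P(D|F3) = 1/25
P(D) = P(D|F1)P(F1) + P(D|F2)P(F2) + P(D|F3)P(F3)
     = \frac{11}{250}
P(F3|D) = P(D|F3)P(F3) / P(D)
= \frac{2}{11}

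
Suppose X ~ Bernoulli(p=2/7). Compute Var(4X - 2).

For X ~ Bernoulli(p=2/7):
Var(X) = \frac{10}{49}
Var(4X - 2) = (4)² × Var(X) = 16 × \frac{10}{49} = \frac{160}{49}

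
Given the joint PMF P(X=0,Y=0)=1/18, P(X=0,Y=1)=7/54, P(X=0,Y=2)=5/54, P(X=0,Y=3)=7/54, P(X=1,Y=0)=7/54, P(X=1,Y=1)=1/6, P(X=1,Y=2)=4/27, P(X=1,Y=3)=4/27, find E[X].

First find marginal of X:
P(X=0) = 11/27
P(X=1) = 16/27
E[X] = 0 × 11/27 + 1 × 16/27 = 16/27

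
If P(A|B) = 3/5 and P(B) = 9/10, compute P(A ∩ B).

By definition, P(A|B) = P(A ∩ B) / P(B)
So P(A ∩ B) = P(A|B) × P(B)
= 3/5 × 9/10
= 27/50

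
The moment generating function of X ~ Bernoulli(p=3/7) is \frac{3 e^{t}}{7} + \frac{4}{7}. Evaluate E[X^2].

To find E[X^2], compute M^(2)(0):
M^(1)(t) = \frac{3 e^{t}}{7}
M^(2)(t) = \frac{3 e^{t}}{7}
M^(2)(0) = \frac{3}{7}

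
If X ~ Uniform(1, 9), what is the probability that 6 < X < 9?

P(6 < X < 9) = ∫_{6}^{9} f(x) dx
where f(x) = \frac{1}{8}
= \frac{3}{8}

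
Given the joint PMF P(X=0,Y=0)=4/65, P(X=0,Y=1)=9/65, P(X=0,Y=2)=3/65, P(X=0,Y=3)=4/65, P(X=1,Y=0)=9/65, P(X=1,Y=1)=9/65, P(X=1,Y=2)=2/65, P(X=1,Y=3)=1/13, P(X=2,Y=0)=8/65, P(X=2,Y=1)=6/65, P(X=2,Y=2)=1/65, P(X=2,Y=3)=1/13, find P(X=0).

P(X=0) = P(X=0,Y=0) + P(X=0,Y=1) + P(X=0,Y=2) + P(X=0,Y=3)
= 4/65 + 9/65 + 3/65 + 4/65
= 4/13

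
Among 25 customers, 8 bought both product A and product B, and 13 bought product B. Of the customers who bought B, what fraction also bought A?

P(A ∩ B) = 8/25
P(B) = 13/25
P(A|B) = P(A ∩ B) / P(B) = (8/25) / (13/25) = 8/13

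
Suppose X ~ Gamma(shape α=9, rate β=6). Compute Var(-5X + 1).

For X ~ Gamma(shape α=9, rate β=6):
Var(X) = \frac{1}{4}
Var(-5X + 1) = (-5)² × Var(X) = 25 × \frac{1}{4} = \frac{25}{4}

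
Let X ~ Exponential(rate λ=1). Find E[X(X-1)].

E[X(X-1)] = E[X² - X] = E[X²] - E[X]
E[X] = 1
E[X²] = Var(X) + (E[X])² = 1 + (1)² = 2
E[X(X-1)] = 2 - 1 = 1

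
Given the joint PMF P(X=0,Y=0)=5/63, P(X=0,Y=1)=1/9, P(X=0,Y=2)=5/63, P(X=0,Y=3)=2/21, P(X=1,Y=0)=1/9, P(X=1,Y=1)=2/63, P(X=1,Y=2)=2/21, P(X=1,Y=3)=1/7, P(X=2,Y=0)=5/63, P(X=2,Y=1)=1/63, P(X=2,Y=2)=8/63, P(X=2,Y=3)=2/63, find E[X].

First find marginal of X:
P(X=0) = 23/63
P(X=1) = 8/21
P(X=2) = 16/63
E[X] = 0 × 23/63 + 1 × 8/21 + 2 × 16/63 = 8/9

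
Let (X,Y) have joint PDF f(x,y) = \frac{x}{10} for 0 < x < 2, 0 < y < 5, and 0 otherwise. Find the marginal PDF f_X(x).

f_X(x) = ∫_0^5 f(x,y) dy
= ∫_0^5 \frac{x}{10} dy
= \frac{x}{2} for 0 < x < 2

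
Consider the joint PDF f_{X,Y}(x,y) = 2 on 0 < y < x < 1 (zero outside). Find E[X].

f_X(x) = ∫_0^x 2 dy = 2 x
E[X] = ∫_0^1 x × (2 x) dx = \frac{2}{3}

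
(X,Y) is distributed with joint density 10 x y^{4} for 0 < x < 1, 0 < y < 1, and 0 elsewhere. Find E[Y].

E[Y] = ∫_0^1 ∫_0^1 y × f(x,y) dx dy
= \frac{5}{6}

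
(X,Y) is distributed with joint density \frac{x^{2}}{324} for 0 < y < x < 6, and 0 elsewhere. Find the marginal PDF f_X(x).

f_X(x) = ∫_0^x \frac{x^{2}}{324} dy = \frac{x^{3}}{324}
for 0 < x < 6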